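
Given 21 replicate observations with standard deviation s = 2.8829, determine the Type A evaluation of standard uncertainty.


u_A = s / sqrt(n)
u_A = 2.8829 / sqrt(21)
u_A = 2.8829 / 4.5825757
u_A = 0.6291

0.6291


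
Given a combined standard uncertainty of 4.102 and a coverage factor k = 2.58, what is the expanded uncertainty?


U = k * uc
U = 2.58 * 4.102
U = 10.5832

10.5832


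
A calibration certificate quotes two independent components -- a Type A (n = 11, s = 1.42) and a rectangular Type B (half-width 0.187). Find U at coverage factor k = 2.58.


u_A = s / sqrt(n) = 1.42 / sqrt(11) = 0.42814611
u_B = half_width / sqrt(3) = 0.187 / sqrt(3) = 0.1079645
uc = sqrt(u_A^2 + u_B^2) = sqrt(0.42814611^2 + 0.1079645^2) = 0.44154889
U = k * uc = 2.58 * 0.44154889
U = 1.1392

1.1392


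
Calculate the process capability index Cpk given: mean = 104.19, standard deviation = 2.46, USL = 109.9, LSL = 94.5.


Cpu = (USL - mean) / (3*sigma) = (109.9 - 104.19) / (3*2.46) = 0.7737
Cpl = (mean - LSL) / (3*sigma) = (104.19 - 94.5) / (3*2.46) = 1.3130
Cpk = min(Cpu, Cpl) = 0.7737

0.7737


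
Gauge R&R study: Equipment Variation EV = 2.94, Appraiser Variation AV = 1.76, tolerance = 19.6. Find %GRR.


GRR = sqrt(EV^2 + AV^2) = sqrt(2.94^2 + 1.76^2) = 3.4265434
%GRR = GRR / tol * 100 = 3.4265434 / 19.6 * 100
%GRR = 17.4824

17.4824


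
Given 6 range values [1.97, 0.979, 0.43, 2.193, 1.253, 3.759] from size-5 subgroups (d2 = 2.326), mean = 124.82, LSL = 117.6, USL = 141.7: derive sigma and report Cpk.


R_bar = (1.97 + 0.979 + 0.43 + 2.193 + 1.253 + 3.759) / 6 = 1.764
sigma = R_bar / d2 = 1.764 / 2.326 = 0.75838349
Cp = (USL - LSL)/(6*sigma) = (141.7 - 117.6)/(6*0.75838349) = 5.2964
Cpu = (141.7 - 124.82)/(3*0.75838349) = 7.4193
Cpl = (124.82 - 117.6)/(3*0.75838349) = 3.1734
Cpk = min(Cpu, Cpl) = 3.1734

3.1734


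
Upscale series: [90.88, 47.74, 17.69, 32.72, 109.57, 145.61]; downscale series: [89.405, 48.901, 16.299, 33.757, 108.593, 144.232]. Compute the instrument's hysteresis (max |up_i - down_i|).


|90.88 - 89.405| = 1.4750
|47.74 - 48.901| = 1.1610
|17.69 - 16.299| = 1.3910
|32.72 - 33.757| = 1.0370
|109.57 - 108.593| = 0.9770
|145.61 - 144.232| = 1.3780
hysteresis = max(diffs) = 1.4750

1.4750


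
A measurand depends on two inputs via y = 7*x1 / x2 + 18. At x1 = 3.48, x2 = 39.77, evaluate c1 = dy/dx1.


y = 7*x1 / x2 + 18
dy/dx1 = 7/x2
Evaluate at x2 = 39.77: c1 = 7 / 39.77
c1 = 0.1760

0.1760


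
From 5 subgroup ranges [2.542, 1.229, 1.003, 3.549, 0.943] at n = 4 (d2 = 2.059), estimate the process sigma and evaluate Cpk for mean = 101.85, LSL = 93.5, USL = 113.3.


R_bar = (2.542 + 1.229 + 1.003 + 3.549 + 0.943) / 5 = 1.8532
sigma = R_bar / d2 = 1.8532 / 2.059 = 0.90004857
Cp = (USL - LSL)/(6*sigma) = (113.3 - 93.5)/(6*0.90004857) = 3.6665
Cpu = (113.3 - 101.85)/(3*0.90004857) = 4.2405
Cpl = (101.85 - 93.5)/(3*0.90004857) = 3.0924
Cpk = min(Cpu, Cpl) = 3.0924

3.0924


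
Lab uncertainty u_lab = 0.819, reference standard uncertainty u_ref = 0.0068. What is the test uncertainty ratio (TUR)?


TUR = u_lab / u_ref
= 0.819 / 0.0068
= 120.4412

120.4412


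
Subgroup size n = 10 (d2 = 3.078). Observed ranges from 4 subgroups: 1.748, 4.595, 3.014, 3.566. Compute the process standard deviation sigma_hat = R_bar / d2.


R_bar = (1.748 + 4.595 + 3.014 + 3.566) / 4
R_bar = 12.923 / 4 = 3.23075
sigma_hat = R_bar / d2 = 3.23075 / 3.078 = 1.0496

1.0496


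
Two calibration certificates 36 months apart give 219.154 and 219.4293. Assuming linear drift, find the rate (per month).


rate = (v2 - v1) / months
= (219.4293 - 219.154) / 36
= 0.2753 / 36
= 0.0076

0.0076


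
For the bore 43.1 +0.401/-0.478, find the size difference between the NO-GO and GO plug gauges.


GO = nominal - lower_tol (smallest hole = maximum material condition)
GO = 43.1 - 0.478 = 42.622
NO-GO = nominal + upper_tol (largest hole = least material condition)
NO-GO = 43.1 + 0.401 = 43.501
spread = NO-GO - GO = 43.501 - 42.622 = 0.8790

0.8790


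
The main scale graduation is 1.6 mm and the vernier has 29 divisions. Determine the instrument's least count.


LC = MSD / n_div
= 1.6 / 29
= 0.0552

0.0552


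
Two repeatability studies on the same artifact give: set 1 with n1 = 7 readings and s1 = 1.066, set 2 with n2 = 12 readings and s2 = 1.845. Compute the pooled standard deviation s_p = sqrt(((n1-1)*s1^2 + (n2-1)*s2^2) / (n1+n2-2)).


s_p = sqrt(((n1-1)*s1^2 + (n2-1)*s2^2) / (n1+n2-2))
numerator = (7-1)*1.066^2 + (12-1)*1.845^2 = 6.818136 + 37.444275 = 44.262411
denominator = 7 + 12 - 2 = 17
s_p^2 = 44.262411 / 17 = 2.6036712
s_p = sqrt(2.6036712) = 1.6136

1.6136


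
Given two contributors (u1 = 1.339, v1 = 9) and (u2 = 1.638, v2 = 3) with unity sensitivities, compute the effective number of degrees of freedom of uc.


uc = sqrt(u1^2 + u2^2) = sqrt(1.339^2 + 1.638^2) = 2.1156477
v_eff = uc^4 / (u1^4/v1 + u2^4/v2)
= 2.1156477^4 / (1.339^4/9 + 1.638^4/3)
= 20.034264 / 2.756749
v_eff = 7.2674

7.2674


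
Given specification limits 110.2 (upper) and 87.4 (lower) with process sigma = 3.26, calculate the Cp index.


Cp = (USL - LSL) / (6 * sigma)
= (110.2 - 87.4) / (6 * 3.26)
= 22.8000 / 19.5600
= 1.1656

1.1656


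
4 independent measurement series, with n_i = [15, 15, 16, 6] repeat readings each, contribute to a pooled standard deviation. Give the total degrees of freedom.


nu = sum_i (n_i - 1)
nu = ((15 - 1) + (15 - 1) + (16 - 1) + (6 - 1))
nu = 14 + 14 + 15 + 5
nu = 48

48


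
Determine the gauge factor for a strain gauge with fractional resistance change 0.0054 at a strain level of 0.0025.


GF = (dR/R) / epsilon
= 0.0054 / 0.0025
= 2.1600

2.1600


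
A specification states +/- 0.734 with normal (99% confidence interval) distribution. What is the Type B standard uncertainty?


u_B = half_width / 2.576
u_B = 0.734 / 2.576
u_B = 0.2849

0.2849


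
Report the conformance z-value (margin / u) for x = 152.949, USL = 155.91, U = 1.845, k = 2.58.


u = U / k = 1.845 / 2.58 = 0.71511628
margin = |USL - x| = |155.91 - 152.949| = 2.961
z = margin / u = 2.961 / 0.71511628
z = 4.1406

4.1406


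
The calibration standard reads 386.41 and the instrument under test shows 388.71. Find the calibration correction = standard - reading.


Correction = standard - reading
= 386.41 - 388.71
= -2.3000

-2.3000


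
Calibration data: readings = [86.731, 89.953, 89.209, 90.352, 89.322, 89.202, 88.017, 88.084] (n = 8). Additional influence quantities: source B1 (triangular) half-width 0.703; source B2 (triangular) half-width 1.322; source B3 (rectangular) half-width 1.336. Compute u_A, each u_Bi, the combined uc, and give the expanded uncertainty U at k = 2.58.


mean = (86.731 + 89.953 + 89.209 + 90.352 + 89.322 + 89.202 + 88.017 + 88.084) / 8 = 88.85875
s = sqrt(sum((x - mean)^2)/(n-1)) = 1.1782781
u_A = s / sqrt(n) = 1.1782781 / sqrt(8) = 0.41658422
u_B1 = 0.703 / sqrt(6) = 0.28699855
u_B2 = 1.322 / sqrt(6) = 0.53970424
u_B3 = 1.336 / sqrt(3) = 0.77133996
uc = sqrt(0.41658422^2 + 0.28699855^2 + 0.53970424^2 + 0.77133996^2) = 1.0687173
U = k * uc = 2.58 * 1.0687173
U = 2.7573

2.7573


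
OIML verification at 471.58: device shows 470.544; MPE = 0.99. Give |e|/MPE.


e = indication - reference = 470.544 - 471.58 = -1.0360
|e| = 1.0360
ratio = |e| / MPE = 1.0360 / 0.99
ratio = 1.0465

1.0465


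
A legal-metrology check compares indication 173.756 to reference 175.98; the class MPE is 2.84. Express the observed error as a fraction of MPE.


e = indication - reference = 173.756 - 175.98 = -2.2240
|e| = 2.2240
ratio = |e| / MPE = 2.2240 / 2.84
ratio = 0.7831

0.7831


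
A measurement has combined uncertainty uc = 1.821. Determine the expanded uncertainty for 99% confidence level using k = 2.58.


U = k * uc
U = 2.58 * 1.821
U = 4.6982

4.6982


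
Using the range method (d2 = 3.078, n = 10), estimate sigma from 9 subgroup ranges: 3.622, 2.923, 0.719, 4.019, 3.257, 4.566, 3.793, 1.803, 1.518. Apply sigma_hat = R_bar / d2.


R_bar = (3.622 + 2.923 + 0.719 + 4.019 + 3.257 + 4.566 + 3.793 + 1.803 + 1.518) / 9
R_bar = 26.22 / 9 = 2.9133333
sigma_hat = R_bar / d2 = 2.9133333 / 3.078 = 0.9465

0.9465


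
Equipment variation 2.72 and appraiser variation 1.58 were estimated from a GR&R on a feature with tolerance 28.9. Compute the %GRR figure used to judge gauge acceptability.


GRR = sqrt(EV^2 + AV^2) = sqrt(2.72^2 + 1.58^2) = 3.1456001
%GRR = GRR / tol * 100 = 3.1456001 / 28.9 * 100
%GRR = 10.8844

10.8844


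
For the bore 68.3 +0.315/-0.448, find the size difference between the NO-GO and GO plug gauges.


GO = nominal - lower_tol (smallest hole = maximum material condition)
GO = 68.3 - 0.448 = 67.852
NO-GO = nominal + upper_tol (largest hole = least material condition)
NO-GO = 68.3 + 0.315 = 68.615
spread = NO-GO - GO = 68.615 - 67.852 = 0.7630

0.7630


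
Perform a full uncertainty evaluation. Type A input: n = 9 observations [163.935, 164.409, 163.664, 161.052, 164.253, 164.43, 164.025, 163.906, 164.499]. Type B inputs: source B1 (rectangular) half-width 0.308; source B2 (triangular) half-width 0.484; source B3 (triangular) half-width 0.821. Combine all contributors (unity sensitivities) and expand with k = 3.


mean = (163.935 + 164.409 + 163.664 + 161.052 + 164.253 + 164.43 + 164.025 + 163.906 + 164.499) / 9 = 163.797
s = sqrt(sum((x - mean)^2)/(n-1)) = 1.0672158
u_A = s / sqrt(n) = 1.0672158 / sqrt(9) = 0.3557386
u_B1 = 0.308 / sqrt(3) = 0.17782388
u_B2 = 0.484 / sqrt(6) = 0.19759217
u_B3 = 0.821 / sqrt(6) = 0.33517185
uc = sqrt(0.3557386^2 + 0.17782388^2 + 0.19759217^2 + 0.33517185^2) = 0.55637588
U = k * uc = 3 * 0.55637588
U = 1.6691

1.6691


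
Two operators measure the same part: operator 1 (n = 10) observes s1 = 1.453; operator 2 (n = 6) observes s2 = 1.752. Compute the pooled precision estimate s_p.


s_p = sqrt(((n1-1)*s1^2 + (n2-1)*s2^2) / (n1+n2-2))
numerator = (10-1)*1.453^2 + (6-1)*1.752^2 = 19.000881 + 15.34752 = 34.348401
denominator = 10 + 6 - 2 = 14
s_p^2 = 34.348401 / 14 = 2.4534572
s_p = sqrt(2.4534572) = 1.5664

1.5664


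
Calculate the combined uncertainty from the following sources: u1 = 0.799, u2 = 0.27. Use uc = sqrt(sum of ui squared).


uc = sqrt(0.799^2 + 0.27^2)
uc = sqrt(0.711301)
uc = 0.8434

0.8434


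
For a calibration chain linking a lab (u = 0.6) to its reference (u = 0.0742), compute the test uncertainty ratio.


TUR = u_lab / u_ref
= 0.6 / 0.0742
= 8.0863

8.0863


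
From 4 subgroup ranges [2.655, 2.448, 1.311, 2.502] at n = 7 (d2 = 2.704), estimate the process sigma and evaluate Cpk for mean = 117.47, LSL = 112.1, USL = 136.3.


R_bar = (2.655 + 2.448 + 1.311 + 2.502) / 4 = 2.229
sigma = R_bar / d2 = 2.229 / 2.704 = 0.82433432
Cp = (USL - LSL)/(6*sigma) = (136.3 - 112.1)/(6*0.82433432) = 4.8928
Cpu = (136.3 - 117.47)/(3*0.82433432) = 7.6142
Cpl = (117.47 - 112.1)/(3*0.82433432) = 2.1714
Cpk = min(Cpu, Cpl) = 2.1714

2.1714


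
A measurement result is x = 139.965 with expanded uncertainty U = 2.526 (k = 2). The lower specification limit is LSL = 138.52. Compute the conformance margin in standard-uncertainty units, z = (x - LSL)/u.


u = U / k = 2.526 / 2 = 1.263
margin = |LSL - x| = |138.52 - 139.965| = 1.445
z = margin / u = 1.445 / 1.263
z = 1.1441

1.1441


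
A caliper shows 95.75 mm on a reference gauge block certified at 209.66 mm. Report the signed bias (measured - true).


Systematic error = measured - true
= 95.75 - 209.66
= -113.9100

-113.9100


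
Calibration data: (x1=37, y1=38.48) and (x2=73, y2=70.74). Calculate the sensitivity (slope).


slope = (y2 - y1) / (x2 - x1)
= (70.74 - 38.48) / (73 - 37)
= 32.2600 / 36
= 0.8961

0.8961


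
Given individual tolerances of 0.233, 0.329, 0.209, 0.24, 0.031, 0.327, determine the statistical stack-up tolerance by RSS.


RSS = sqrt(0.233^2 + 0.329^2 + 0.209^2 + 0.24^2 + 0.031^2 + 0.327^2)
= sqrt(0.371701)
= 0.6097

0.6097


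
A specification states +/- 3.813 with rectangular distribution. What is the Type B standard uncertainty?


u_B = half_width / sqrt(3)
u_B = 3.813 / 1.7320508
u_B = 2.2014

2.2014


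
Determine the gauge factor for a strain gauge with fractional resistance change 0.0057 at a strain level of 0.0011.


GF = (dR/R) / epsilon
= 0.0057 / 0.0011
= 5.1818

5.1818


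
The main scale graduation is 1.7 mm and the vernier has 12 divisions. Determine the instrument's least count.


LC = MSD / n_div
= 1.7 / 12
= 0.1417

0.1417


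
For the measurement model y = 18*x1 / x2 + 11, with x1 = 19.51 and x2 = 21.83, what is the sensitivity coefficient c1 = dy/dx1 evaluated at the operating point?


y = 18*x1 / x2 + 11
dy/dx1 = 18/x2
Evaluate at x2 = 21.83: c1 = 18 / 21.83
c1 = 0.8246

0.8246


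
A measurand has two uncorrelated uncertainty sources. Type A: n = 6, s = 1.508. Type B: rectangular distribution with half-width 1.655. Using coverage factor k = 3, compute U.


u_A = s / sqrt(n) = 1.508 / sqrt(6) = 0.61563842
u_B = half_width / sqrt(3) = 1.655 / sqrt(3) = 0.9555147
uc = sqrt(u_A^2 + u_B^2) = sqrt(0.61563842^2 + 0.9555147^2) = 1.1366701
U = k * uc = 3 * 1.1366701
U = 3.4100

3.4100


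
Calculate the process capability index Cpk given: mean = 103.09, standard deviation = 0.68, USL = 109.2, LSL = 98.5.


Cpu = (USL - mean) / (3*sigma) = (109.2 - 103.09) / (3*0.68) = 2.9951
Cpl = (mean - LSL) / (3*sigma) = (103.09 - 98.5) / (3*0.68) = 2.2500
Cpk = min(Cpu, Cpl) = 2.2500

2.2500


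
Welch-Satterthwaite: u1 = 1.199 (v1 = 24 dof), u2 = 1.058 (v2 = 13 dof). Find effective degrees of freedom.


uc = sqrt(u1^2 + u2^2) = sqrt(1.199^2 + 1.058^2) = 1.5990513
v_eff = uc^4 / (u1^4/v1 + u2^4/v2)
= 1.5990513^4 / (1.199^4/24 + 1.058^4/13)
= 6.5380703 / 0.18249511
v_eff = 35.8260

35.8260


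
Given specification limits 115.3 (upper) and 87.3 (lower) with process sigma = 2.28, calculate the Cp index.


Cp = (USL - LSL) / (6 * sigma)
= (115.3 - 87.3) / (6 * 2.28)
= 28.0000 / 13.6800
= 2.0468

2.0468


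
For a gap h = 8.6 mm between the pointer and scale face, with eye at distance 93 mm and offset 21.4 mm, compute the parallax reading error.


error = h * offset / d
= 8.6 * 21.4 / 93
= 1.9789

1.9789


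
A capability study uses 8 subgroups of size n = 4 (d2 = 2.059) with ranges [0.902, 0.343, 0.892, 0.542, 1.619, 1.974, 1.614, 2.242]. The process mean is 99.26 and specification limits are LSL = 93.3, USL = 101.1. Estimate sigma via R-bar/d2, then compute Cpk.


R_bar = (0.902 + 0.343 + 0.892 + 0.542 + 1.619 + 1.974 + 1.614 + 2.242) / 8 = 1.266
sigma = R_bar / d2 = 1.266 / 2.059 = 0.61486158
Cp = (USL - LSL)/(6*sigma) = (101.1 - 93.3)/(6*0.61486158) = 2.1143
Cpu = (101.1 - 99.26)/(3*0.61486158) = 0.9975
Cpl = (99.26 - 93.3)/(3*0.61486158) = 3.2311
Cpk = min(Cpu, Cpl) = 0.9975

0.9975


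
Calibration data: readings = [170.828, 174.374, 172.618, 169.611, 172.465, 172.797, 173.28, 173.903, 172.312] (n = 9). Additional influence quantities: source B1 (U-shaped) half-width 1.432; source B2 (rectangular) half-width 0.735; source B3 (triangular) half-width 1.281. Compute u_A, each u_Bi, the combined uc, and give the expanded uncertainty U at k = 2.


mean = (170.828 + 174.374 + 172.618 + 169.611 + 172.465 + 172.797 + 173.28 + 173.903 + 172.312) / 9 = 172.4653333
s = sqrt(sum((x - mean)^2)/(n-1)) = 1.4730273
u_A = s / sqrt(n) = 1.4730273 / sqrt(9) = 0.4910091
u_B1 = 1.432 / sqrt(2) = 1.0125769
u_B2 = 0.735 / sqrt(3) = 0.42435245
u_B3 = 1.281 / sqrt(6) = 0.52296606
uc = sqrt(0.4910091^2 + 1.0125769^2 + 0.42435245^2 + 0.52296606^2) = 1.3114764
U = k * uc = 2 * 1.3114764
U = 2.6230

2.6230


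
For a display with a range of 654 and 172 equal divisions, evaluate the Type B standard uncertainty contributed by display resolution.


resolution = range / divisions
resolution = 654 / 172 = 3.8023256
u_res = resolution / (2*sqrt(3))
u_res = 3.8023256 / 3.4641016
u_res = 1.0976

1.0976


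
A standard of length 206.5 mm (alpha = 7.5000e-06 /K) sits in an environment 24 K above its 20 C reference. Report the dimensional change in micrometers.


dL = L * alpha * dT
= 206.5 * 7.5000e-06 * 24
= 0.0371700 mm
dL_um = 0.0371700 * 1000 = 37.1700 um

37.1700


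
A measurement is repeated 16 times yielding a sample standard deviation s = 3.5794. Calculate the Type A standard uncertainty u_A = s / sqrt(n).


u_A = s / sqrt(n)
u_A = 3.5794 / sqrt(16)
u_A = 3.5794 / 4
u_A = 0.8949

0.8949


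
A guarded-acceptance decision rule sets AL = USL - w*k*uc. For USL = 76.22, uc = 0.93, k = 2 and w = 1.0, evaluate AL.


U = k * uc = 2 * 0.93 = 1.86
guard band g = w * U = 1.0 * 1.86 = 1.86
AL = USL - g = 76.22 - 1.86
AL = 74.3600

74.3600


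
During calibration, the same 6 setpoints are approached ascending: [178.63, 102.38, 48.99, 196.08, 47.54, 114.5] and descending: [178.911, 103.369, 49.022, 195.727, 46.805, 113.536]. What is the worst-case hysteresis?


|178.63 - 178.911| = 0.2810
|102.38 - 103.369| = 0.9890
|48.99 - 49.022| = 0.0320
|196.08 - 195.727| = 0.3530
|47.54 - 46.805| = 0.7350
|114.5 - 113.536| = 0.9640
hysteresis = max(diffs) = 0.9890

0.9890


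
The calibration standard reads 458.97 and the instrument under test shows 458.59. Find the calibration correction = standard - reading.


Correction = standard - reading
= 458.97 - 458.59
= 0.3800

0.3800


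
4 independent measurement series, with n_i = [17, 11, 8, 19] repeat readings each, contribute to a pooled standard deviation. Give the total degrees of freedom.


nu = sum_i (n_i - 1)
nu = ((17 - 1) + (11 - 1) + (8 - 1) + (19 - 1))
nu = 16 + 10 + 7 + 18
nu = 51

51


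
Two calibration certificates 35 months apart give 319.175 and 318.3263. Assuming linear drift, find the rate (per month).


rate = (v2 - v1) / months
= (318.3263 - 319.175) / 35
= -0.8487 / 35
= -0.0242

-0.0242


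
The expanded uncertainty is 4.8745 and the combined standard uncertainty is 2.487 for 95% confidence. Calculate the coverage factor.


k = U / uc
k = 4.8745 / 2.487
k = 1.96

1.96


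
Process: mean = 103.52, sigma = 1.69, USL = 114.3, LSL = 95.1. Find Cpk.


Cpu = (USL - mean) / (3*sigma) = (114.3 - 103.52) / (3*1.69) = 2.1262
Cpl = (mean - LSL) / (3*sigma) = (103.52 - 95.1) / (3*1.69) = 1.6607
Cpk = min(Cpu, Cpl) = 1.6607

1.6607


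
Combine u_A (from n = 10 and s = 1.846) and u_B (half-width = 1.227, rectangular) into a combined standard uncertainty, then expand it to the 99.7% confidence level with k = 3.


u_A = s / sqrt(n) = 1.846 / sqrt(10) = 0.58375646
u_B = half_width / sqrt(3) = 1.227 / sqrt(3) = 0.70840878
uc = sqrt(u_A^2 + u_B^2) = sqrt(0.58375646^2 + 0.70840878^2) = 0.91794041
U = k * uc = 3 * 0.91794041
U = 2.7538

2.7538


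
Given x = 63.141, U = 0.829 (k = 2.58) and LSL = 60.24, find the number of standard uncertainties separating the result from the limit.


u = U / k = 0.829 / 2.58 = 0.32131783
margin = |LSL - x| = |60.24 - 63.141| = 2.901
z = margin / u = 2.901 / 0.32131783
z = 9.0284

9.0284


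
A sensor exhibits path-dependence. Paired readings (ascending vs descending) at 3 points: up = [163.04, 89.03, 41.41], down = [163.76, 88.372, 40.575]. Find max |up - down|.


|163.04 - 163.76| = 0.7200
|89.03 - 88.372| = 0.6580
|41.41 - 40.575| = 0.8350
hysteresis = max(diffs) = 0.8350

0.8350


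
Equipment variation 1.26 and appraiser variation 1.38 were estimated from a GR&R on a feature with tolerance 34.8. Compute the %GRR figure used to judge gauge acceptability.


GRR = sqrt(EV^2 + AV^2) = sqrt(1.26^2 + 1.38^2) = 1.8686894
%GRR = GRR / tol * 100 = 1.8686894 / 34.8 * 100
%GRR = 5.3698

5.3698


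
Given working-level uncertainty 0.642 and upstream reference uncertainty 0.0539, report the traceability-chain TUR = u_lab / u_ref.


TUR = u_lab / u_ref
= 0.642 / 0.0539
= 11.9109

11.9109


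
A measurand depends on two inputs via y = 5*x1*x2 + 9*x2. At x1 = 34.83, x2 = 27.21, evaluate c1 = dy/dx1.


y = 5*x1*x2 + 9*x2
dy/dx1 = 5*x2
Evaluate at x2 = 27.21: c1 = 5 * 27.21
c1 = 136.0500

136.0500


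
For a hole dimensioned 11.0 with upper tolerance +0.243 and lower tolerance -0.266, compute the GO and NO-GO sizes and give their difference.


GO = nominal - lower_tol (smallest hole = maximum material condition)
GO = 11.0 - 0.266 = 10.734
NO-GO = nominal + upper_tol (largest hole = least material condition)
NO-GO = 11.0 + 0.243 = 11.243
spread = NO-GO - GO = 11.243 - 10.734 = 0.5090

0.5090


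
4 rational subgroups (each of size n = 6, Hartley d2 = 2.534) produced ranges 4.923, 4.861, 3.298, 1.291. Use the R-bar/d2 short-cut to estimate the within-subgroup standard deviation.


R_bar = (4.923 + 4.861 + 3.298 + 1.291) / 4
R_bar = 14.373 / 4 = 3.59325
sigma_hat = R_bar / d2 = 3.59325 / 2.534 = 1.4180

1.4180


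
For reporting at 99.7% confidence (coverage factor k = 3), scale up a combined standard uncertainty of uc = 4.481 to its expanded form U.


U = k * uc
U = 3 * 4.481
U = 13.4430

13.4430


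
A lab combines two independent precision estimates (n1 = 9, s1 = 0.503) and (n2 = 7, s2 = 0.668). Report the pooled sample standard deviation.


s_p = sqrt(((n1-1)*s1^2 + (n2-1)*s2^2) / (n1+n2-2))
numerator = (9-1)*0.503^2 + (7-1)*0.668^2 = 2.024072 + 2.677344 = 4.701416
denominator = 9 + 7 - 2 = 14
s_p^2 = 4.701416 / 14 = 0.33581543
s_p = sqrt(0.33581543) = 0.5795

0.5795


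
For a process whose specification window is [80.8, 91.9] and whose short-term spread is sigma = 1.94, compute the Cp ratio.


Cp = (USL - LSL) / (6 * sigma)
= (91.9 - 80.8) / (6 * 1.94)
= 11.1000 / 11.6400
= 0.9536

0.9536


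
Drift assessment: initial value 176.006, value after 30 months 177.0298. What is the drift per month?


rate = (v2 - v1) / months
= (177.0298 - 176.006) / 30
= 1.0238 / 30
= 0.0341

0.0341


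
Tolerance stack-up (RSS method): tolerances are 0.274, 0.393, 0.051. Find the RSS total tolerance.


RSS = sqrt(0.274^2 + 0.393^2 + 0.051^2)
= sqrt(0.232126)
= 0.4818

0.4818


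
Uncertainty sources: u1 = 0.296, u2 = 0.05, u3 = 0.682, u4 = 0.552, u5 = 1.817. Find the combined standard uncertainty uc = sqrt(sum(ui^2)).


uc = sqrt(0.296^2 + 0.05^2 + 0.682^2 + 0.552^2 + 1.817^2)
uc = sqrt(4.161433)
uc = 2.0400

2.0400


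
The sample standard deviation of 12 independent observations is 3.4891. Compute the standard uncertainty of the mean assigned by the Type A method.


u_A = s / sqrt(n)
u_A = 3.4891 / sqrt(12)
u_A = 3.4891 / 3.4641016
u_A = 1.0072

1.0072


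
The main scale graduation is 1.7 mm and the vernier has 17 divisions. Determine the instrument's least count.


LC = MSD / n_div
= 1.7 / 17
= 0.1000

0.1000


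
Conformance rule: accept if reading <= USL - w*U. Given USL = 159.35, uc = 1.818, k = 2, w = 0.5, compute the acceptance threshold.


U = k * uc = 2 * 1.818 = 3.636
guard band g = w * U = 0.5 * 3.636 = 1.818
AL = USL - g = 159.35 - 1.818
AL = 157.5320

157.5320


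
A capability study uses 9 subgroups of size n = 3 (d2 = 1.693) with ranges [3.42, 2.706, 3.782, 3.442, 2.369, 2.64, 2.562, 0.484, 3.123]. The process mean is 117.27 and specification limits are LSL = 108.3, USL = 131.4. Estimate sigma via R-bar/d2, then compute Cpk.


R_bar = (3.42 + 2.706 + 3.782 + 3.442 + 2.369 + 2.64 + 2.562 + 0.484 + 3.123) / 9 = 2.7253333
sigma = R_bar / d2 = 2.7253333 / 1.693 = 1.6097657
Cp = (USL - LSL)/(6*sigma) = (131.4 - 108.3)/(6*1.6097657) = 2.3917
Cpu = (131.4 - 117.27)/(3*1.6097657) = 2.9259
Cpl = (117.27 - 108.3)/(3*1.6097657) = 1.8574
Cpk = min(Cpu, Cpl) = 1.8574

1.8574


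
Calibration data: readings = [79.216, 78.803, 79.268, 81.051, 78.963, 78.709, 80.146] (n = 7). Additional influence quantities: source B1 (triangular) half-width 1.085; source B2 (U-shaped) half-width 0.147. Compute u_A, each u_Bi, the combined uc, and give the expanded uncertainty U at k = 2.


mean = (79.216 + 78.803 + 79.268 + 81.051 + 78.963 + 78.709 + 80.146) / 7 = 79.45085714
s = sqrt(sum((x - mean)^2)/(n-1)) = 0.85052443
u_A = s / sqrt(n) = 0.85052443 / sqrt(7) = 0.32146802
u_B1 = 1.085 / sqrt(6) = 0.4429494
u_B2 = 0.147 / sqrt(2) = 0.1039447
uc = sqrt(0.32146802^2 + 0.4429494^2 + 0.1039447^2) = 0.55709098
U = k * uc = 2 * 0.55709098
U = 1.1142

1.1142


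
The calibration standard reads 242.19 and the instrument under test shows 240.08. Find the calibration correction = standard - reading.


Correction = standard - reading
= 242.19 - 240.08
= 2.1100

2.1100


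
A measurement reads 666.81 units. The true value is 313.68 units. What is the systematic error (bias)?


Systematic error = measured - true
= 666.81 - 313.68
= 353.1300

353.1300


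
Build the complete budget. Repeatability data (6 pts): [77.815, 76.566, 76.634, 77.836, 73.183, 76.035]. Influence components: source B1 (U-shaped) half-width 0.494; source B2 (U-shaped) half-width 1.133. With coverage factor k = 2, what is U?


mean = (77.815 + 76.566 + 76.634 + 77.836 + 73.183 + 76.035) / 6 = 76.34483333
s = sqrt(sum((x - mean)^2)/(n-1)) = 1.709426
u_A = s / sqrt(n) = 1.709426 / sqrt(6) = 0.69787024
u_B1 = 0.494 / sqrt(2) = 0.34931075
u_B2 = 1.133 / sqrt(2) = 0.80115198
uc = sqrt(0.69787024^2 + 0.34931075^2 + 0.80115198^2) = 1.1184299
U = k * uc = 2 * 1.1184299
U = 2.2369

2.2369


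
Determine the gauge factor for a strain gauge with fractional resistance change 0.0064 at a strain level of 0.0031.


GF = (dR/R) / epsilon
= 0.0064 / 0.0031
= 2.0645

2.0645


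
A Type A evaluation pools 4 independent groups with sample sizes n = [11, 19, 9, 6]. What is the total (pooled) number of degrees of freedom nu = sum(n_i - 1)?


nu = sum_i (n_i - 1)
nu = ((11 - 1) + (19 - 1) + (9 - 1) + (6 - 1))
nu = 10 + 18 + 8 + 5
nu = 41

41


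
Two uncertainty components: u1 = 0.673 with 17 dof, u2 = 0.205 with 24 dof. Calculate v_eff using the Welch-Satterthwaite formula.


uc = sqrt(u1^2 + u2^2) = sqrt(0.673^2 + 0.205^2) = 0.70352967
v_eff = uc^4 / (u1^4/v1 + u2^4/v2)
= 0.70352967^4 / (0.673^4/17 + 0.205^4/24)
= 0.24497946 / 0.012140922
v_eff = 20.1780

20.1780


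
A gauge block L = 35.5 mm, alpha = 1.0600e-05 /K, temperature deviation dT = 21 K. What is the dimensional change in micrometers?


dL = L * alpha * dT
= 35.5 * 1.0600e-05 * 21
= 0.0079023 mm
dL_um = 0.0079023 * 1000 = 7.9023 um

7.9023


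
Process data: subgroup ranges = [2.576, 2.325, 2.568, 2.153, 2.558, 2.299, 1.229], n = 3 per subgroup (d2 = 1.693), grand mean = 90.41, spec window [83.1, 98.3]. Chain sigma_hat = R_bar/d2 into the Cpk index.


R_bar = (2.576 + 2.325 + 2.568 + 2.153 + 2.558 + 2.299 + 1.229) / 7 = 2.244
sigma = R_bar / d2 = 2.244 / 1.693 = 1.3254578
Cp = (USL - LSL)/(6*sigma) = (98.3 - 83.1)/(6*1.3254578) = 1.9113
Cpu = (98.3 - 90.41)/(3*1.3254578) = 1.9842
Cpl = (90.41 - 83.1)/(3*1.3254578) = 1.8384
Cpk = min(Cpu, Cpl) = 1.8384

1.8384


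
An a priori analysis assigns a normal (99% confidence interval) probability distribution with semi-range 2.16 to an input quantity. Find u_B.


u_B = half_width / 2.576
u_B = 2.16 / 2.576
u_B = 0.8385

0.8385


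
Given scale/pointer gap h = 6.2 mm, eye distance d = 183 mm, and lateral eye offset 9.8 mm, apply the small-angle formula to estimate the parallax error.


error = h * offset / d
= 6.2 * 9.8 / 183
= 0.3320

0.3320


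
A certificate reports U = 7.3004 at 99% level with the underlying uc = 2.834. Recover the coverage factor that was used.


k = U / uc
k = 7.3004 / 2.834
k = 2.576

2.576


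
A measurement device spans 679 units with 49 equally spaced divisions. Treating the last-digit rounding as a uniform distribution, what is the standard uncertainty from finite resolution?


resolution = range / divisions
resolution = 679 / 49 = 13.857143
u_res = resolution / (2*sqrt(3))
u_res = 13.857143 / 3.4641016
u_res = 4.0002

4.0002


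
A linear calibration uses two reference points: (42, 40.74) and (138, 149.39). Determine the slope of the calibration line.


slope = (y2 - y1) / (x2 - x1)
= (149.39 - 40.74) / (138 - 42)
= 108.6500 / 96
= 1.1318

1.1318


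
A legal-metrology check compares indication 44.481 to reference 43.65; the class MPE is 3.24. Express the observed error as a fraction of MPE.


e = indication - reference = 44.481 - 43.65 = 0.8310
|e| = 0.8310
ratio = |e| / MPE = 0.8310 / 3.24
ratio = 0.2565

0.2565


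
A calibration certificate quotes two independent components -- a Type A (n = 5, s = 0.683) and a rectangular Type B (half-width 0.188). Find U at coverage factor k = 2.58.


u_A = s / sqrt(n) = 0.683 / sqrt(5) = 0.30544689
u_B = half_width / sqrt(3) = 0.188 / sqrt(3) = 0.10854185
uc = sqrt(u_A^2 + u_B^2) = sqrt(0.30544689^2 + 0.10854185^2) = 0.32415912
U = k * uc = 2.58 * 0.32415912
U = 0.8363

0.8363


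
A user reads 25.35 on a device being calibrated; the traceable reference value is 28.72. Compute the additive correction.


Correction = standard - reading
= 28.72 - 25.35
= 3.3700

3.3700


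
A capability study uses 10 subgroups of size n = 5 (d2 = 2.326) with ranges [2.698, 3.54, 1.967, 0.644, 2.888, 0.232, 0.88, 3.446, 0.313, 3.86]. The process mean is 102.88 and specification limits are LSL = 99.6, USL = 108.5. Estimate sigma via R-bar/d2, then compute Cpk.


R_bar = (2.698 + 3.54 + 1.967 + 0.644 + 2.888 + 0.232 + 0.88 + 3.446 + 0.313 + 3.86) / 10 = 2.0468
sigma = R_bar / d2 = 2.0468 / 2.326 = 0.87996561
Cp = (USL - LSL)/(6*sigma) = (108.5 - 99.6)/(6*0.87996561) = 1.6857
Cpu = (108.5 - 102.88)/(3*0.87996561) = 2.1289
Cpl = (102.88 - 99.6)/(3*0.87996561) = 1.2425
Cpk = min(Cpu, Cpl) = 1.2425

1.2425


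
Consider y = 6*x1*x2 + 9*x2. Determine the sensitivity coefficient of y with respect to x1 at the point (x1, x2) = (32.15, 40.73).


y = 6*x1*x2 + 9*x2
dy/dx1 = 6*x2
Evaluate at x2 = 40.73: c1 = 6 * 40.73
c1 = 244.3800

244.3800


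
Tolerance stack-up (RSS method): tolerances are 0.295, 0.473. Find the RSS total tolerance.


RSS = sqrt(0.295^2 + 0.473^2)
= sqrt(0.310754)
= 0.5575

0.5575


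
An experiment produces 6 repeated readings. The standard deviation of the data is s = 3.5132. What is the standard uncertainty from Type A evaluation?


u_A = s / sqrt(n)
u_A = 3.5132 / sqrt(6)
u_A = 3.5132 / 2.4494897
u_A = 1.4343

1.4343


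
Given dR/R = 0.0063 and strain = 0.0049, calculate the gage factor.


GF = (dR/R) / epsilon
= 0.0063 / 0.0049
= 1.2857

1.2857


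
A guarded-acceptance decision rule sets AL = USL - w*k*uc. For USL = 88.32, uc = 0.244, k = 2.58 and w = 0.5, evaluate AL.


U = k * uc = 2.58 * 0.244 = 0.62952
guard band g = w * U = 0.5 * 0.62952 = 0.31476
AL = USL - g = 88.32 - 0.31476
AL = 88.0052

88.0052


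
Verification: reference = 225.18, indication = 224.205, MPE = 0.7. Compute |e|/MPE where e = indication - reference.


e = indication - reference = 224.205 - 225.18 = -0.9750
|e| = 0.9750
ratio = |e| / MPE = 0.9750 / 0.7
ratio = 1.3929

1.3929


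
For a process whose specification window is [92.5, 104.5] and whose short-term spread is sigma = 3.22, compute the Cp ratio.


Cp = (USL - LSL) / (6 * sigma)
= (104.5 - 92.5) / (6 * 3.22)
= 12.0000 / 19.3200
= 0.6211

0.6211


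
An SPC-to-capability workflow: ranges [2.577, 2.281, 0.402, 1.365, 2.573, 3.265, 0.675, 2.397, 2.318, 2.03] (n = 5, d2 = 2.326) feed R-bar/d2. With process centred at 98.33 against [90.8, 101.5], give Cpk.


R_bar = (2.577 + 2.281 + 0.402 + 1.365 + 2.573 + 3.265 + 0.675 + 2.397 + 2.318 + 2.03) / 10 = 1.9883
sigma = R_bar / d2 = 1.9883 / 2.326 = 0.85481513
Cp = (USL - LSL)/(6*sigma) = (101.5 - 90.8)/(6*0.85481513) = 2.0862
Cpu = (101.5 - 98.33)/(3*0.85481513) = 1.2361
Cpl = (98.33 - 90.8)/(3*0.85481513) = 2.9363
Cpk = min(Cpu, Cpl) = 1.2361

1.2361


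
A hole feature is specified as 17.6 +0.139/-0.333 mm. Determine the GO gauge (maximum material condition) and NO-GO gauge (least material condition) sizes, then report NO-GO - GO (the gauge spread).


GO = nominal - lower_tol (smallest hole = maximum material condition)
GO = 17.6 - 0.333 = 17.267
NO-GO = nominal + upper_tol (largest hole = least material condition)
NO-GO = 17.6 + 0.139 = 17.739
spread = NO-GO - GO = 17.739 - 17.267 = 0.4720

0.4720


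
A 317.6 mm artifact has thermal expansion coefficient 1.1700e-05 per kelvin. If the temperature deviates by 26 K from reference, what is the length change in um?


dL = L * alpha * dT
= 317.6 * 1.1700e-05 * 26
= 0.0966139 mm
dL_um = 0.0966139 * 1000 = 96.6139 um

96.6139


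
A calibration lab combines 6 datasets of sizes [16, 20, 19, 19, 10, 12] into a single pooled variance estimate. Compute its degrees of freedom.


nu = sum_i (n_i - 1)
nu = ((16 - 1) + (20 - 1) + (19 - 1) + (19 - 1) + (10 - 1) + (12 - 1))
nu = 15 + 19 + 18 + 18 + 9 + 11
nu = 90

90


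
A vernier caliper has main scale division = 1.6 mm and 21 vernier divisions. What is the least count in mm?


LC = MSD / n_div
= 1.6 / 21
= 0.0762

0.0762


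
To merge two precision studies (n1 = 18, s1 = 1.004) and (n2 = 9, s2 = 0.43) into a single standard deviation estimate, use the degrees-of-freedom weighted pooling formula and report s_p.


s_p = sqrt(((n1-1)*s1^2 + (n2-1)*s2^2) / (n1+n2-2))
numerator = (18-1)*1.004^2 + (9-1)*0.43^2 = 17.136272 + 1.4792 = 18.615472
denominator = 18 + 9 - 2 = 25
s_p^2 = 18.615472 / 25 = 0.74461888
s_p = sqrt(0.74461888) = 0.8629

0.8629


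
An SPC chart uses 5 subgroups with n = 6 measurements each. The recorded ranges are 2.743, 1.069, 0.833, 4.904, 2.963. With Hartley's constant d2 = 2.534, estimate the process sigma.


R_bar = (2.743 + 1.069 + 0.833 + 4.904 + 2.963) / 5
R_bar = 12.512 / 5 = 2.5024
sigma_hat = R_bar / d2 = 2.5024 / 2.534 = 0.9875

0.9875


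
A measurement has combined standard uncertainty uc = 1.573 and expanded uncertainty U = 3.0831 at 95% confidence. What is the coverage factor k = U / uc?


k = U / uc
k = 3.0831 / 1.573
k = 1.96

1.96


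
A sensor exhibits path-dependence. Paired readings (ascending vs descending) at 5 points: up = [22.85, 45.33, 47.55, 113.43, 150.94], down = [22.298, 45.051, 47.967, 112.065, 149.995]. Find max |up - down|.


|22.85 - 22.298| = 0.5520
|45.33 - 45.051| = 0.2790
|47.55 - 47.967| = 0.4170
|113.43 - 112.065| = 1.3650
|150.94 - 149.995| = 0.9450
hysteresis = max(diffs) = 1.3650

1.3650


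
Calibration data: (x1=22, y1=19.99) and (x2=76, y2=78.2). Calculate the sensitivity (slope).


slope = (y2 - y1) / (x2 - x1)
= (78.2 - 19.99) / (76 - 22)
= 58.2100 / 54
= 1.0780

1.0780


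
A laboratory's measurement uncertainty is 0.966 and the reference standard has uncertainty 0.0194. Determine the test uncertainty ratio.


TUR = u_lab / u_ref
= 0.966 / 0.0194
= 49.7938

49.7938


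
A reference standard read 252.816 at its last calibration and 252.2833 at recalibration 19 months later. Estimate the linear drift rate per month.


rate = (v2 - v1) / months
= (252.2833 - 252.816) / 19
= -0.5327 / 19
= -0.0280

-0.0280


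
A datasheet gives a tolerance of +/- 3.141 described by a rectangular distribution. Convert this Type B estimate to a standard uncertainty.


u_B = half_width / sqrt(3)
u_B = 3.141 / 1.7320508
u_B = 1.8135

1.8135


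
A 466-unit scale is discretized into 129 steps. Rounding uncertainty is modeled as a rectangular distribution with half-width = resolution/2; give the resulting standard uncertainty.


resolution = range / divisions
resolution = 466 / 129 = 3.6124031
u_res = resolution / (2*sqrt(3))
u_res = 3.6124031 / 3.4641016
u_res = 1.0428

1.0428


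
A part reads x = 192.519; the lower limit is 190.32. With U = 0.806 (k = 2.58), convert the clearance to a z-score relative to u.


u = U / k = 0.806 / 2.58 = 0.3124031
margin = |LSL - x| = |190.32 - 192.519| = 2.199
z = margin / u = 2.199 / 0.3124031
z = 7.0390

7.0390


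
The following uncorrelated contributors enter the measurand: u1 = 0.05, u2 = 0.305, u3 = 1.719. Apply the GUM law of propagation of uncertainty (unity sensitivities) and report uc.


uc = sqrt(0.05^2 + 0.305^2 + 1.719^2)
uc = sqrt(3.050486)
uc = 1.7466

1.7466


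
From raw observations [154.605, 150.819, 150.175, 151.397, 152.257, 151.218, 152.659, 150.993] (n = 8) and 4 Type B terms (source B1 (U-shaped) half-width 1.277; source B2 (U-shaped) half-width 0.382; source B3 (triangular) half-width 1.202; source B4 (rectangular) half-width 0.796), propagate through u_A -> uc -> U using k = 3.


mean = (154.605 + 150.819 + 150.175 + 151.397 + 152.257 + 151.218 + 152.659 + 150.993) / 8 = 151.765375
s = sqrt(sum((x - mean)^2)/(n-1)) = 1.3918401
u_A = s / sqrt(n) = 1.3918401 / sqrt(8) = 0.49208979
u_B1 = 1.277 / sqrt(2) = 0.90297536
u_B2 = 0.382 / sqrt(2) = 0.27011479
u_B3 = 1.202 / sqrt(6) = 0.49071445
u_B4 = 0.796 / sqrt(3) = 0.45957081
uc = sqrt(0.49208979^2 + 0.90297536^2 + 0.27011479^2 + 0.49071445^2 + 0.45957081^2) = 1.2579685
U = k * uc = 3 * 1.2579685
U = 3.7739

3.7739


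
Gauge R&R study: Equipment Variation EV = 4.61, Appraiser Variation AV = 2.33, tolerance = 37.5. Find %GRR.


GRR = sqrt(EV^2 + AV^2) = sqrt(4.61^2 + 2.33^2) = 5.1653654
%GRR = GRR / tol * 100 = 5.1653654 / 37.5 * 100
%GRR = 13.7743

13.7743


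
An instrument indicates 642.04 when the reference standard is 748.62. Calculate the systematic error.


Systematic error = measured - true
= 642.04 - 748.62
= -106.5800

-106.5800


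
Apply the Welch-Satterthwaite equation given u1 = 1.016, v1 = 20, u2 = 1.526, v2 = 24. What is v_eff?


uc = sqrt(u1^2 + u2^2) = sqrt(1.016^2 + 1.526^2) = 1.8332845
v_eff = uc^4 / (u1^4/v1 + u2^4/v2)
= 1.8332845^4 / (1.016^4/20 + 1.526^4/24)
= 11.295864 / 0.27922479
v_eff = 40.4544

40.4544


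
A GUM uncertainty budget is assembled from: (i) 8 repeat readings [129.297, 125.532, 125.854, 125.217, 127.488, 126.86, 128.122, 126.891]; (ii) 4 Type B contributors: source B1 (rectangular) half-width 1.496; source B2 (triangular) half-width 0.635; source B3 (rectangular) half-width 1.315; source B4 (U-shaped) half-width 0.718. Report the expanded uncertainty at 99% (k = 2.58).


mean = (129.297 + 125.532 + 125.854 + 125.217 + 127.488 + 126.86 + 128.122 + 126.891) / 8 = 126.907625
s = sqrt(sum((x - mean)^2)/(n-1)) = 1.3827448
u_A = s / sqrt(n) = 1.3827448 / sqrt(8) = 0.48887411
u_B1 = 1.496 / sqrt(3) = 0.863716
u_B2 = 0.635 / sqrt(6) = 0.25923766
u_B3 = 1.315 / sqrt(3) = 0.7592156
u_B4 = 0.718 / sqrt(2) = 0.50770267
uc = sqrt(0.48887411^2 + 0.863716^2 + 0.25923766^2 + 0.7592156^2 + 0.50770267^2) = 1.3734547
U = k * uc = 2.58 * 1.3734547
U = 3.5435

3.5435


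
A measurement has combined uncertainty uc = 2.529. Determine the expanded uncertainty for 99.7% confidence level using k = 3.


U = k * uc
U = 3 * 2.529
U = 7.5870

7.5870


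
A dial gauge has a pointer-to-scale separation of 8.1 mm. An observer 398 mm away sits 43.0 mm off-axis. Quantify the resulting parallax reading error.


error = h * offset / d
= 8.1 * 43.0 / 398
= 0.8751

0.8751


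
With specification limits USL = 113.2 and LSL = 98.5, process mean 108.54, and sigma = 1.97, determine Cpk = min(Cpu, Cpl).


Cpu = (USL - mean) / (3*sigma) = (113.2 - 108.54) / (3*1.97) = 0.7885
Cpl = (mean - LSL) / (3*sigma) = (108.54 - 98.5) / (3*1.97) = 1.6988
Cpk = min(Cpu, Cpl) = 0.7885

0.7885


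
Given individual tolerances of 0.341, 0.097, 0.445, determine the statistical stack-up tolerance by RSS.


RSS = sqrt(0.341^2 + 0.097^2 + 0.445^2)
= sqrt(0.323715)
= 0.5690

0.5690


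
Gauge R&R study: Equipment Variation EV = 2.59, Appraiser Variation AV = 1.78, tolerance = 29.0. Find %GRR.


GRR = sqrt(EV^2 + AV^2) = sqrt(2.59^2 + 1.78^2) = 3.1426899
%GRR = GRR / tol * 100 = 3.1426899 / 29.0 * 100
%GRR = 10.8369

10.8369


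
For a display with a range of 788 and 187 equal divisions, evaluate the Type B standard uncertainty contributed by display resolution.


resolution = range / divisions
resolution = 788 / 187 = 4.2139037
u_res = resolution / (2*sqrt(3))
u_res = 4.2139037 / 3.4641016
u_res = 1.2164

1.2164


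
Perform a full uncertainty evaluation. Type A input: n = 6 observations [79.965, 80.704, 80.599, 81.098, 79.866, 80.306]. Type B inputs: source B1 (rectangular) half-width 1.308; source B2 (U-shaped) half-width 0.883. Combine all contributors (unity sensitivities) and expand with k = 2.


mean = (79.965 + 80.704 + 80.599 + 81.098 + 79.866 + 80.306) / 6 = 80.423
s = sqrt(sum((x - mean)^2)/(n-1)) = 0.46888463
u_A = s / sqrt(n) = 0.46888463 / sqrt(6) = 0.19142135
u_B1 = 1.308 / sqrt(3) = 0.75517415
u_B2 = 0.883 / sqrt(2) = 0.62437529
uc = sqrt(0.19142135^2 + 0.75517415^2 + 0.62437529^2) = 0.99838601
U = k * uc = 2 * 0.99838601
U = 1.9968

1.9968
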